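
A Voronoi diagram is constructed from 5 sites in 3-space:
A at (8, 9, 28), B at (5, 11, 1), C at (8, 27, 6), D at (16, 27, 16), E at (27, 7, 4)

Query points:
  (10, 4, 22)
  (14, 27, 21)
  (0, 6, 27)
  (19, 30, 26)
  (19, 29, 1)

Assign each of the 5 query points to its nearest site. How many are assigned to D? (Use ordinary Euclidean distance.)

2

(10, 4, 22) — d² to each: A:65, B:515, C:789, D:601, E:622 → nearest is A
(14, 27, 21) — d² to each: A:409, B:737, C:261, D:29, E:858 → nearest is D
(0, 6, 27) — d² to each: A:74, B:726, C:946, D:818, E:1259 → nearest is A
(19, 30, 26) — d² to each: A:566, B:1182, C:530, D:118, E:1077 → nearest is D
(19, 29, 1) — d² to each: A:1250, B:520, C:150, D:238, E:557 → nearest is C
2 of the 5 points have D as nearest.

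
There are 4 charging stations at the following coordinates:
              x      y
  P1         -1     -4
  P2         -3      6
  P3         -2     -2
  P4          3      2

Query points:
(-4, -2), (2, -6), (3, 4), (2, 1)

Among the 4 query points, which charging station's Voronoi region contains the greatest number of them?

P4

(-4, -2) — d² to each: P1:13, P2:65, P3:4, P4:65 → nearest is P3
(2, -6) — d² to each: P1:13, P2:169, P3:32, P4:65 → nearest is P1
(3, 4) — d² to each: P1:80, P2:40, P3:61, P4:4 → nearest is P4
(2, 1) — d² to each: P1:34, P2:50, P3:25, P4:2 → nearest is P4
Tally — P1:1, P3:1, P4:2. P4 captures the most (2).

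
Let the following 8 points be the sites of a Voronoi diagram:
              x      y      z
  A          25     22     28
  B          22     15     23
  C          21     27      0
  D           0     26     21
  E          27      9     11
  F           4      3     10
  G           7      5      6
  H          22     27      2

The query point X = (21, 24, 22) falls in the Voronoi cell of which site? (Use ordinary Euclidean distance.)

A

Compare squared distances (the ordering matches that of the actual distances):
|XA|² = 16 + 4 + 36 = 56
|XB|² = 1 + 81 + 1 = 83
|XC|² = 0 + 9 + 484 = 493
|XD|² = 441 + 4 + 1 = 446
|XE|² = 36 + 225 + 121 = 382
|XF|² = 289 + 441 + 144 = 874
|XG|² = 196 + 361 + 256 = 813
|XH|² = 1 + 9 + 400 = 410
The smallest is to A, so X lies in the Voronoi region of A.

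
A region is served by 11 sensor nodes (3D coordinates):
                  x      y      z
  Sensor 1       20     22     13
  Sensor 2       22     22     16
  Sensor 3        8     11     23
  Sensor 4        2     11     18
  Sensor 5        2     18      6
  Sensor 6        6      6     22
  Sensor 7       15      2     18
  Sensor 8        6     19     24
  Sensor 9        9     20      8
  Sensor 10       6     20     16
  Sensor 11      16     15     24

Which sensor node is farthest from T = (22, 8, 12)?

Squared Euclidean distances:
d²(T, Sensor 1) = 4 + 196 + 1 = 201
d²(T, Sensor 2) = 0 + 196 + 16 = 212
d²(T, Sensor 3) = 196 + 9 + 121 = 326
d²(T, Sensor 4) = 400 + 9 + 36 = 445
d²(T, Sensor 5) = 400 + 100 + 36 = 536
d²(T, Sensor 6) = 256 + 4 + 100 = 360
d²(T, Sensor 7) = 49 + 36 + 36 = 121
d²(T, Sensor 8) = 256 + 121 + 144 = 521
d²(T, Sensor 9) = 169 + 144 + 16 = 329
d²(T, Sensor 10) = 256 + 144 + 16 = 416
d²(T, Sensor 11) = 36 + 49 + 144 = 229
The largest is to Sensor 5.

Sensor 5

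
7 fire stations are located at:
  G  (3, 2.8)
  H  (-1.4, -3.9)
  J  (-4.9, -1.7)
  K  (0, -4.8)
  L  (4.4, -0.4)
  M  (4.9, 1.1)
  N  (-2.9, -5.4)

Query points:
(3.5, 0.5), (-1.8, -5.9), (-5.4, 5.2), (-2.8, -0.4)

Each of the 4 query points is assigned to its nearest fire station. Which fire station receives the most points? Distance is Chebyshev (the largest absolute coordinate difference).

(3.5, 0.5) — d to each: G:2.3, H:4.9, J:8.4, K:5.3, L:0.9, M:1.4, N:6.4 → nearest is L
(-1.8, -5.9) — d to each: G:8.7, H:2, J:4.2, K:1.8, L:6.2, M:7, N:1.1 → nearest is N
(-5.4, 5.2) — d to each: G:8.4, H:9.1, J:6.9, K:10, L:9.8, M:10.3, N:10.6 → nearest is J
(-2.8, -0.4) — d to each: G:5.8, H:3.5, J:2.1, K:4.4, L:7.2, M:7.7, N:5 → nearest is J
Tally — J:2, L:1, N:1. J captures the most (2).

J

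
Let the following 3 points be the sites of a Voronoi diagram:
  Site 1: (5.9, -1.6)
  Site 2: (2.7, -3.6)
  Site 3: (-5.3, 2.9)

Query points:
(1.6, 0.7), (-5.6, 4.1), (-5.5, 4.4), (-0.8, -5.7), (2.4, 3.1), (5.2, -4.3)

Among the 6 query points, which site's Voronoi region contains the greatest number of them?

(1.6, 0.7) — d² to each: Site 1:23.78, Site 2:19.7, Site 3:52.45 → nearest is Site 2
(-5.6, 4.1) — d² to each: Site 1:164.74, Site 2:128.18, Site 3:1.53 → nearest is Site 3
(-5.5, 4.4) — d² to each: Site 1:165.96, Site 2:131.24, Site 3:2.29 → nearest is Site 3
(-0.8, -5.7) — d² to each: Site 1:61.7, Site 2:16.66, Site 3:94.21 → nearest is Site 2
(2.4, 3.1) — d² to each: Site 1:34.34, Site 2:44.98, Site 3:59.33 → nearest is Site 1
(5.2, -4.3) — d² to each: Site 1:7.78, Site 2:6.74, Site 3:162.09 → nearest is Site 2
Tally — Site 1:1, Site 2:3, Site 3:2. Site 2 captures the most (3).

Site 2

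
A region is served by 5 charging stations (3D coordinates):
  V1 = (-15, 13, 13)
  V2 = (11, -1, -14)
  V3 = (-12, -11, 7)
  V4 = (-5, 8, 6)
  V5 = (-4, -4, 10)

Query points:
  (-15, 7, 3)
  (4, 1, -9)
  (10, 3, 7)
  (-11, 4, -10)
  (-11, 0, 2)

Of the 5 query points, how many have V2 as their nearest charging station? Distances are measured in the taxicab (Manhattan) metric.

1

(-15, 7, 3) — d to each: V1:16, V2:51, V3:25, V4:14, V5:29 → nearest is V4
(4, 1, -9) — d to each: V1:53, V2:14, V3:44, V4:31, V5:32 → nearest is V2
(10, 3, 7) — d to each: V1:41, V2:26, V3:36, V4:21, V5:24 → nearest is V4
(-11, 4, -10) — d to each: V1:36, V2:31, V3:33, V4:26, V5:35 → nearest is V4
(-11, 0, 2) — d to each: V1:28, V2:39, V3:17, V4:18, V5:19 → nearest is V3
1 of the 5 points has V2 as nearest.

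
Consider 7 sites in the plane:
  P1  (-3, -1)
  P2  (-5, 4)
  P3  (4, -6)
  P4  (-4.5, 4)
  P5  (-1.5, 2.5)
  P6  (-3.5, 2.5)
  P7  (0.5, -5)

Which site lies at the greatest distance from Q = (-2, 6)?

Since √ is increasing, it suffices to compare squared distances:
|QP1|² = (-2−(-3))² + (6−(-1))² = 1 + 49 = 50
|QP2|² = (-2−(-5))² + (6−4)² = 9 + 4 = 13
|QP3|² = (-2−4)² + (6−(-6))² = 36 + 144 = 180
|QP4|² = (-2−(-4.5))² + (6−4)² = 6.25 + 4 = 10.25
|QP5|² = (-2−(-1.5))² + (6−2.5)² = 0.25 + 12.25 = 12.5
|QP6|² = (-2−(-3.5))² + (6−2.5)² = 2.25 + 12.25 = 14.5
|QP7|² = (-2−0.5)² + (6−(-5))² = 6.25 + 121 = 127.25
The largest is to P3.

P3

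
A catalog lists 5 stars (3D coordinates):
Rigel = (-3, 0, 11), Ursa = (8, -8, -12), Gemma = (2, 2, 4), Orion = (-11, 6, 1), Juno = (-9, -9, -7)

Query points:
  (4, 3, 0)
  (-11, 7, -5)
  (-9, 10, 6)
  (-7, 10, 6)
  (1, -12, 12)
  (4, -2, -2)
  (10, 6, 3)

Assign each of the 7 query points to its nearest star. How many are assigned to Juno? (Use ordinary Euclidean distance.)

(4, 3, 0) — d² to each: Rigel:179, Ursa:281, Gemma:21, Orion:235, Juno:362 → nearest is Gemma
(-11, 7, -5) — d² to each: Rigel:369, Ursa:635, Gemma:275, Orion:37, Juno:264 → nearest is Orion
(-9, 10, 6) — d² to each: Rigel:161, Ursa:937, Gemma:189, Orion:45, Juno:530 → nearest is Orion
(-7, 10, 6) — d² to each: Rigel:141, Ursa:873, Gemma:149, Orion:57, Juno:534 → nearest is Orion
(1, -12, 12) — d² to each: Rigel:161, Ursa:641, Gemma:261, Orion:589, Juno:470 → nearest is Rigel
(4, -2, -2) — d² to each: Rigel:222, Ursa:152, Gemma:56, Orion:298, Juno:243 → nearest is Gemma
(10, 6, 3) — d² to each: Rigel:269, Ursa:425, Gemma:81, Orion:445, Juno:686 → nearest is Gemma
0 of the 7 points have Juno as nearest.

0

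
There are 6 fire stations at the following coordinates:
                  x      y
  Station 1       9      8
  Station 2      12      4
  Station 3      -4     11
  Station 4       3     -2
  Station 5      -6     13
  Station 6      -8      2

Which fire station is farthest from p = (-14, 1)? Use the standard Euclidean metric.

Since √ is increasing, it suffices to compare squared distances:
d²(p, Station 1) = (-14−9)² + (1−8)² = 529 + 49 = 578
d²(p, Station 2) = (-14−12)² + (1−4)² = 676 + 9 = 685
d²(p, Station 3) = (-14−(-4))² + (1−11)² = 100 + 100 = 200
d²(p, Station 4) = (-14−3)² + (1−(-2))² = 289 + 9 = 298
d²(p, Station 5) = (-14−(-6))² + (1−13)² = 64 + 144 = 208
d²(p, Station 6) = (-14−(-8))² + (1−2)² = 36 + 1 = 37
The largest is to Station 2.

Station 2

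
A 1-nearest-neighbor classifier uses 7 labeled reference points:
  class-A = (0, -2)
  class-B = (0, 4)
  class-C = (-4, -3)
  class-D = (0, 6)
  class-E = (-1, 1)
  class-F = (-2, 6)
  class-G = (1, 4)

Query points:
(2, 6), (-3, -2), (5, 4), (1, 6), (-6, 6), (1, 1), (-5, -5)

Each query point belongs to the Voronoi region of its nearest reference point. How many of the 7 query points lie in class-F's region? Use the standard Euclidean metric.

(2, 6) — d² to each: class-A:68, class-B:8, class-C:117, class-D:4, class-E:34, class-F:16, class-G:5 → nearest is class-D
(-3, -2) — d² to each: class-A:9, class-B:45, class-C:2, class-D:73, class-E:13, class-F:65, class-G:52 → nearest is class-C
(5, 4) — d² to each: class-A:61, class-B:25, class-C:130, class-D:29, class-E:45, class-F:53, class-G:16 → nearest is class-G
(1, 6) — d² to each: class-A:65, class-B:5, class-C:106, class-D:1, class-E:29, class-F:9, class-G:4 → nearest is class-D
(-6, 6) — d² to each: class-A:100, class-B:40, class-C:85, class-D:36, class-E:50, class-F:16, class-G:53 → nearest is class-F
(1, 1) — d² to each: class-A:10, class-B:10, class-C:41, class-D:26, class-E:4, class-F:34, class-G:9 → nearest is class-E
(-5, -5) — d² to each: class-A:34, class-B:106, class-C:5, class-D:146, class-E:52, class-F:130, class-G:117 → nearest is class-C
1 of the 7 points has class-F as nearest.

1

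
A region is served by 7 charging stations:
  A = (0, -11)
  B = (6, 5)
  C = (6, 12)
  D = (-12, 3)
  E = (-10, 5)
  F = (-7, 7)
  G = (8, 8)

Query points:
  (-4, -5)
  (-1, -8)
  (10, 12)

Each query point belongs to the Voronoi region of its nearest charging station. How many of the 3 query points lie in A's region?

2

(-4, -5) — d² to each: A:52, B:200, C:389, D:128, E:136, F:153, G:313 → nearest is A
(-1, -8) — d² to each: A:10, B:218, C:449, D:242, E:250, F:261, G:337 → nearest is A
(10, 12) — d² to each: A:629, B:65, C:16, D:565, E:449, F:314, G:20 → nearest is C
2 of the 3 points have A as nearest.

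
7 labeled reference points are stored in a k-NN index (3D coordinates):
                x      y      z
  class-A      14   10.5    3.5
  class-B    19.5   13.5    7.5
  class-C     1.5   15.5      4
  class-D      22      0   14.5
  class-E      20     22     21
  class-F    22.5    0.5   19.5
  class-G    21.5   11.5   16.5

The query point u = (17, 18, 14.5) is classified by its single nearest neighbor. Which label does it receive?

Compare squared distances (the ordering matches that of the actual distances):
d²(u, class-A) = (17−14)² + (18−10.5)² + (14.5−3.5)² = 9 + 56.25 + 121 = 186.25
d²(u, class-B) = (17−19.5)² + (18−13.5)² + (14.5−7.5)² = 6.25 + 20.25 + 49 = 75.5
d²(u, class-C) = (17−1.5)² + (18−15.5)² + (14.5−4)² = 240.25 + 6.25 + 110.25 = 356.75
d²(u, class-D) = (17−22)² + (18−0)² + (14.5−14.5)² = 25 + 324 + 0 = 349
d²(u, class-E) = (17−20)² + (18−22)² + (14.5−21)² = 9 + 16 + 42.25 = 67.25
d²(u, class-F) = (17−22.5)² + (18−0.5)² + (14.5−19.5)² = 30.25 + 306.25 + 25 = 361.5
d²(u, class-G) = (17−21.5)² + (18−11.5)² + (14.5−16.5)² = 20.25 + 42.25 + 4 = 66.5
Minimum is at class-G.

class-G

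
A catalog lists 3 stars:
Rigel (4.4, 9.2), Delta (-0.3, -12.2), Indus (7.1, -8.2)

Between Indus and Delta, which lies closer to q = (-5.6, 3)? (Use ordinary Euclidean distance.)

Delta

Compare squared distances:
d²(q, Indus) = (-5.6−7.1)² + (3−(-8.2))² = 161.29 + 125.44 = 286.73
d²(q, Delta) = (-5.6−(-0.3))² + (3−(-12.2))² = 28.09 + 231.04 = 259.13
286.73 > 259.13, so Delta is closer.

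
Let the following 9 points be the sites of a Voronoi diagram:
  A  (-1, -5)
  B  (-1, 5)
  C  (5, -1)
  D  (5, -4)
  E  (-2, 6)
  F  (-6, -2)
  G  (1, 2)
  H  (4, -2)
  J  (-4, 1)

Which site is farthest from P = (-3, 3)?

Since √ is increasing, it suffices to compare squared distances:
|PA|² = (-3−(-1))² + (3−(-5))² = 4 + 64 = 68
|PB|² = (-3−(-1))² + (3−5)² = 4 + 4 = 8
|PC|² = (-3−5)² + (3−(-1))² = 64 + 16 = 80
|PD|² = (-3−5)² + (3−(-4))² = 64 + 49 = 113
|PE|² = (-3−(-2))² + (3−6)² = 1 + 9 = 10
|PF|² = (-3−(-6))² + (3−(-2))² = 9 + 25 = 34
|PG|² = (-3−1)² + (3−2)² = 16 + 1 = 17
|PH|² = (-3−4)² + (3−(-2))² = 49 + 25 = 74
|PJ|² = (-3−(-4))² + (3−1)² = 1 + 4 = 5
The largest is to D.

D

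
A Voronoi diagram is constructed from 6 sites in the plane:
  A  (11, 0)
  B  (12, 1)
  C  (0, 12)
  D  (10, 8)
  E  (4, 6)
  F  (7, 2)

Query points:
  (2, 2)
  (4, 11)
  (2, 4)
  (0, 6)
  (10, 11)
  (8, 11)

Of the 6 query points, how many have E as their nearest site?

3

(2, 2) — d² to each: A:85, B:101, C:104, D:100, E:20, F:25 → nearest is E
(4, 11) — d² to each: A:170, B:164, C:17, D:45, E:25, F:90 → nearest is C
(2, 4) — d² to each: A:97, B:109, C:68, D:80, E:8, F:29 → nearest is E
(0, 6) — d² to each: A:157, B:169, C:36, D:104, E:16, F:65 → nearest is E
(10, 11) — d² to each: A:122, B:104, C:101, D:9, E:61, F:90 → nearest is D
(8, 11) — d² to each: A:130, B:116, C:65, D:13, E:41, F:82 → nearest is D
3 of the 6 points have E as nearest.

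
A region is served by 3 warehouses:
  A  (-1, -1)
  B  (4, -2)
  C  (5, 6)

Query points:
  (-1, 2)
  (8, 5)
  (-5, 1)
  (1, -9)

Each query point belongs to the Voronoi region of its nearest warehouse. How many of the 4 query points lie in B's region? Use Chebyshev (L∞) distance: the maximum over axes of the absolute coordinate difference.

(-1, 2) — d to each: A:3, B:5, C:6 → nearest is A
(8, 5) — d to each: A:9, B:7, C:3 → nearest is C
(-5, 1) — d to each: A:4, B:9, C:10 → nearest is A
(1, -9) — d to each: A:8, B:7, C:15 → nearest is B
1 of the 4 points has B as nearest.

1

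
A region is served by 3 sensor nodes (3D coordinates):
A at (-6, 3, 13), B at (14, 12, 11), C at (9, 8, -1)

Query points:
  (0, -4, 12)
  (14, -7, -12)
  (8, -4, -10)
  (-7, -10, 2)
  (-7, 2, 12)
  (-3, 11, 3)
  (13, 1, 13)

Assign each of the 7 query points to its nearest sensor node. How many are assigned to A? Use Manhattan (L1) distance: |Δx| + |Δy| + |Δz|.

3

(0, -4, 12) — d to each: A:14, B:31, C:34 → nearest is A
(14, -7, -12) — d to each: A:55, B:42, C:31 → nearest is C
(8, -4, -10) — d to each: A:44, B:43, C:22 → nearest is C
(-7, -10, 2) — d to each: A:25, B:52, C:37 → nearest is A
(-7, 2, 12) — d to each: A:3, B:32, C:35 → nearest is A
(-3, 11, 3) — d to each: A:21, B:26, C:19 → nearest is C
(13, 1, 13) — d to each: A:21, B:14, C:25 → nearest is B
3 of the 7 points have A as nearest.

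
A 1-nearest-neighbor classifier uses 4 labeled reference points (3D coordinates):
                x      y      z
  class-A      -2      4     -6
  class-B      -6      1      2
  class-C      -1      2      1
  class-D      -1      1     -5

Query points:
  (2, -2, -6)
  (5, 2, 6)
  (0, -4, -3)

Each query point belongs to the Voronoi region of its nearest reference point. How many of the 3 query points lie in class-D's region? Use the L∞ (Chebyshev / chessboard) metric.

2

(2, -2, -6) — d to each: class-A:6, class-B:8, class-C:7, class-D:3 → nearest is class-D
(5, 2, 6) — d to each: class-A:12, class-B:11, class-C:6, class-D:11 → nearest is class-C
(0, -4, -3) — d to each: class-A:8, class-B:6, class-C:6, class-D:5 → nearest is class-D
2 of the 3 points have class-D as nearest.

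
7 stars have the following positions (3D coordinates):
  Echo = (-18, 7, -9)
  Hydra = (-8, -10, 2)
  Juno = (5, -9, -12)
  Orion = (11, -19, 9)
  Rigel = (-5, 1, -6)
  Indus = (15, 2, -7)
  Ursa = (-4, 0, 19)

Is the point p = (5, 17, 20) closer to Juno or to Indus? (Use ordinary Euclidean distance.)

Indus

Compare squared distances:
d²(p, Juno) = (5−5)² + (17−(-9))² + (20−(-12))² = 0 + 676 + 1024 = 1700
d²(p, Indus) = (5−15)² + (17−2)² + (20−(-7))² = 100 + 225 + 729 = 1054
1700 > 1054, so Indus is closer.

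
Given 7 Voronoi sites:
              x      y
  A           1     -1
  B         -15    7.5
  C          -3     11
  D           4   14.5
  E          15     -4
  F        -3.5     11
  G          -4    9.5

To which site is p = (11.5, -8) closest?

E

Since √ is increasing, it suffices to compare squared distances:
|pA|² = (11.5−1)² + (-8−(-1))² = 110.25 + 49 = 159.25
|pB|² = (11.5−(-15))² + (-8−7.5)² = 702.25 + 240.25 = 942.5
|pC|² = (11.5−(-3))² + (-8−11)² = 210.25 + 361 = 571.25
|pD|² = (11.5−4)² + (-8−14.5)² = 56.25 + 506.25 = 562.5
|pE|² = (11.5−15)² + (-8−(-4))² = 12.25 + 16 = 28.25
|pF|² = (11.5−(-3.5))² + (-8−11)² = 225 + 361 = 586
|pG|² = (11.5−(-4))² + (-8−9.5)² = 240.25 + 306.25 = 546.5
Minimum is at E.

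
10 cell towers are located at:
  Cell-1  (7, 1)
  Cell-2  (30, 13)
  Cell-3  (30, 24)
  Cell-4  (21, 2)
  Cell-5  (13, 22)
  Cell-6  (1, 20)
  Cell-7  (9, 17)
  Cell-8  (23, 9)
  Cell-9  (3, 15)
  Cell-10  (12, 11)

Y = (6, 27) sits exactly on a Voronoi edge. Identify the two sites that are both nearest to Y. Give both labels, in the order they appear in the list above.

Squared distances from Y to each site:
d²(Y, Cell-1) = (6−7)² + (27−1)² = 1 + 676 = 677
d²(Y, Cell-2) = (6−30)² + (27−13)² = 576 + 196 = 772
d²(Y, Cell-3) = (6−30)² + (27−24)² = 576 + 9 = 585
d²(Y, Cell-4) = (6−21)² + (27−2)² = 225 + 625 = 850
d²(Y, Cell-5) = (6−13)² + (27−22)² = 49 + 25 = 74
d²(Y, Cell-6) = (6−1)² + (27−20)² = 25 + 49 = 74
d²(Y, Cell-7) = (6−9)² + (27−17)² = 9 + 100 = 109
d²(Y, Cell-8) = (6−23)² + (27−9)² = 289 + 324 = 613
d²(Y, Cell-9) = (6−3)² + (27−15)² = 9 + 144 = 153
d²(Y, Cell-10) = (6−12)² + (27−11)² = 36 + 256 = 292
Y is equidistant from Cell-5 and Cell-6 (both at squared distance 74), and every other site is strictly farther — so Y lies on the Cell-5–Cell-6 Voronoi edge.

Cell-5 and Cell-6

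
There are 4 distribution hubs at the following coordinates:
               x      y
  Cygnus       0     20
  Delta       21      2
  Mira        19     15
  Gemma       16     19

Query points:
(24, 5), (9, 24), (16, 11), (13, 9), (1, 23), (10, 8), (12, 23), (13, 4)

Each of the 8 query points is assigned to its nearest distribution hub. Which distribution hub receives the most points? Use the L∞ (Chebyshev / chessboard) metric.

Mira

(24, 5) — d to each: Cygnus:24, Delta:3, Mira:10, Gemma:14 → nearest is Delta
(9, 24) — d to each: Cygnus:9, Delta:22, Mira:10, Gemma:7 → nearest is Gemma
(16, 11) — d to each: Cygnus:16, Delta:9, Mira:4, Gemma:8 → nearest is Mira
(13, 9) — d to each: Cygnus:13, Delta:8, Mira:6, Gemma:10 → nearest is Mira
(1, 23) — d to each: Cygnus:3, Delta:21, Mira:18, Gemma:15 → nearest is Cygnus
(10, 8) — d to each: Cygnus:12, Delta:11, Mira:9, Gemma:11 → nearest is Mira
(12, 23) — d to each: Cygnus:12, Delta:21, Mira:8, Gemma:4 → nearest is Gemma
(13, 4) — d to each: Cygnus:16, Delta:8, Mira:11, Gemma:15 → nearest is Delta
Tally — Cygnus:1, Delta:2, Mira:3, Gemma:2. Mira captures the most (3).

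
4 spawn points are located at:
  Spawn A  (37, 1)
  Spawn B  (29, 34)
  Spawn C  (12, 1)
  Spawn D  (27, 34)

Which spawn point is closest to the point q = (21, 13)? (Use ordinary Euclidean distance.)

Spawn C

Since √ is increasing, it suffices to compare squared distances:
d²(q, Spawn A) = 256 + 144 = 400
d²(q, Spawn B) = 64 + 441 = 505
d²(q, Spawn C) = 81 + 144 = 225
d²(q, Spawn D) = 36 + 441 = 477
Spawn C is nearest.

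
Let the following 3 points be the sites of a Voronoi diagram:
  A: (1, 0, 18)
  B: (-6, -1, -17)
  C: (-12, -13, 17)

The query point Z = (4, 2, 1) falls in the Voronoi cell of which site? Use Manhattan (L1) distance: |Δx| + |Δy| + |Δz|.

d(Z,A) = |4−1| + |2−0| + |1−18| = 3 + 2 + 17 = 22
d(Z,B) = |4−(-6)| + |2−(-1)| + |1−(-17)| = 10 + 3 + 18 = 31
d(Z,C) = |4−(-12)| + |2−(-13)| + |1−17| = 16 + 15 + 16 = 47
A is nearest.

A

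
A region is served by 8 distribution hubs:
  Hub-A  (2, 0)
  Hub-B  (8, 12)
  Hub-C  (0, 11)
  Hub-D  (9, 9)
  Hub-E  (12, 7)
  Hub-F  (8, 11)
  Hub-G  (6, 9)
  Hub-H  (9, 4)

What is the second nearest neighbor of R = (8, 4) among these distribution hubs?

Hub-E

Compare squared distances (the ordering matches that of the actual distances):
d²(R, Hub-A) = (8−2)² + (4−0)² = 36 + 16 = 52
d²(R, Hub-B) = (8−8)² + (4−12)² = 0 + 64 = 64
d²(R, Hub-C) = (8−0)² + (4−11)² = 64 + 49 = 113
d²(R, Hub-D) = (8−9)² + (4−9)² = 1 + 25 = 26
d²(R, Hub-E) = (8−12)² + (4−7)² = 16 + 9 = 25
d²(R, Hub-F) = (8−8)² + (4−11)² = 0 + 49 = 49
d²(R, Hub-G) = (8−6)² + (4−9)² = 4 + 25 = 29
d²(R, Hub-H) = (8−9)² + (4−4)² = 1 + 0 = 1
Sorted ascending: Hub-H, Hub-E, Hub-D, … — the second-nearest is Hub-E.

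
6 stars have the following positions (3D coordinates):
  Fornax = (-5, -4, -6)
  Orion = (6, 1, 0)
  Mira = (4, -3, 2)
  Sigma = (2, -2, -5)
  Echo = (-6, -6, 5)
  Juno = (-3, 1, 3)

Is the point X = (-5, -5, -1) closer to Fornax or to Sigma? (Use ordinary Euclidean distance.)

Fornax

Compare squared distances:
d²(X, Fornax) = (-5−(-5))² + (-5−(-4))² + (-1−(-6))² = 0 + 1 + 25 = 26
d²(X, Sigma) = (-5−2)² + (-5−(-2))² + (-1−(-5))² = 49 + 9 + 16 = 74
26 < 74, so Fornax is closer.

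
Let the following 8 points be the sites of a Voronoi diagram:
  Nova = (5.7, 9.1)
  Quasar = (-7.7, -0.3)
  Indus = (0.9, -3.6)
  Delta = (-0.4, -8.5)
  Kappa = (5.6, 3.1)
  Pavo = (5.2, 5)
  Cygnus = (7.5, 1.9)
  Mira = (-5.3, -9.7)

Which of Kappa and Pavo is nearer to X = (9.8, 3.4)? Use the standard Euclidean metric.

Compare squared distances:
d²(X, Kappa) = (9.8−5.6)² + (3.4−3.1)² = 17.64 + 0.09 = 17.73
d²(X, Pavo) = (9.8−5.2)² + (3.4−5)² = 21.16 + 2.56 = 23.72
17.73 < 23.72, so Kappa is closer.

Kappa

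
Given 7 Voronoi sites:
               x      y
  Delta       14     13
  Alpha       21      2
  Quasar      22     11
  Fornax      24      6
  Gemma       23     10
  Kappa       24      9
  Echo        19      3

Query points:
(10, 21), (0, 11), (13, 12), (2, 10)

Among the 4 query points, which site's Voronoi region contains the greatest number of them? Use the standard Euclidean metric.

Delta

(10, 21) — d² to each: Delta:80, Alpha:482, Quasar:244, Fornax:421, Gemma:290, Kappa:340, Echo:405 → nearest is Delta
(0, 11) — d² to each: Delta:200, Alpha:522, Quasar:484, Fornax:601, Gemma:530, Kappa:580, Echo:425 → nearest is Delta
(13, 12) — d² to each: Delta:2, Alpha:164, Quasar:82, Fornax:157, Gemma:104, Kappa:130, Echo:117 → nearest is Delta
(2, 10) — d² to each: Delta:153, Alpha:425, Quasar:401, Fornax:500, Gemma:441, Kappa:485, Echo:338 → nearest is Delta
Tally — Delta:4. Delta captures the most (4).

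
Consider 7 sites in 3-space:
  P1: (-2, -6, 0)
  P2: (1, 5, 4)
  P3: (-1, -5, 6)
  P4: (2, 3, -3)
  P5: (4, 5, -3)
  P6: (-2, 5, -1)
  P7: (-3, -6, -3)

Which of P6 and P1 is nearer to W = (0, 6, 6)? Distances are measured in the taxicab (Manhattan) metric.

P6

d(W,P6) = |0−(-2)| + |6−5| + |6−(-1)| = 2 + 1 + 7 = 10
d(W,P1) = |0−(-2)| + |6−(-6)| + |6−0| = 2 + 12 + 6 = 20
10 < 20, so P6 is closer.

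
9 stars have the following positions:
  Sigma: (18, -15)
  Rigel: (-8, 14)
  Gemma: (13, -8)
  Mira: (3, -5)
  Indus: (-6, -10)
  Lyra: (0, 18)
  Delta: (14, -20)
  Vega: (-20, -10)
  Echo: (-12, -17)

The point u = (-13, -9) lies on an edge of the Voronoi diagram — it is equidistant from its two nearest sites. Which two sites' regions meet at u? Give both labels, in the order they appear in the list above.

Indus and Vega

Squared distances from u to each site:
d²(u, Sigma) = (-13−18)² + (-9−(-15))² = 961 + 36 = 997
d²(u, Rigel) = (-13−(-8))² + (-9−14)² = 25 + 529 = 554
d²(u, Gemma) = (-13−13)² + (-9−(-8))² = 676 + 1 = 677
d²(u, Mira) = (-13−3)² + (-9−(-5))² = 256 + 16 = 272
d²(u, Indus) = (-13−(-6))² + (-9−(-10))² = 49 + 1 = 50
d²(u, Lyra) = (-13−0)² + (-9−18)² = 169 + 729 = 898
d²(u, Delta) = (-13−14)² + (-9−(-20))² = 729 + 121 = 850
d²(u, Vega) = (-13−(-20))² + (-9−(-10))² = 49 + 1 = 50
d²(u, Echo) = (-13−(-12))² + (-9−(-17))² = 1 + 64 = 65
u is equidistant from Indus and Vega (both at squared distance 50), and every other site is strictly farther — so u lies on the Indus–Vega Voronoi edge.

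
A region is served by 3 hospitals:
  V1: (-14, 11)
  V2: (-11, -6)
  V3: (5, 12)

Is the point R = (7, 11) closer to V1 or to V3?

Compare squared distances:
|RV1|² = (7−(-14))² + (11−11)² = 441 + 0 = 441
|RV3|² = (7−5)² + (11−12)² = 4 + 1 = 5
441 > 5, so V3 is closer.

V3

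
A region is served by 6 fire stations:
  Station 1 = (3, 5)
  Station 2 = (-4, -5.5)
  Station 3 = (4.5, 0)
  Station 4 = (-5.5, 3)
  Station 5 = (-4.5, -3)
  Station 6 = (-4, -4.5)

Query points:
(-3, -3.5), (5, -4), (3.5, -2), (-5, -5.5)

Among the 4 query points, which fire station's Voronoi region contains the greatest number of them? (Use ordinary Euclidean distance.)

Station 3

(-3, -3.5) — d² to each: Station 1:108.25, Station 2:5, Station 3:68.5, Station 4:48.5, Station 5:2.5, Station 6:2 → nearest is Station 6
(5, -4) — d² to each: Station 1:85, Station 2:83.25, Station 3:16.25, Station 4:159.25, Station 5:91.25, Station 6:81.25 → nearest is Station 3
(3.5, -2) — d² to each: Station 1:49.25, Station 2:68.5, Station 3:5, Station 4:106, Station 5:65, Station 6:62.5 → nearest is Station 3
(-5, -5.5) — d² to each: Station 1:174.25, Station 2:1, Station 3:120.5, Station 4:72.5, Station 5:6.5, Station 6:2 → nearest is Station 2
Tally — Station 2:1, Station 3:2, Station 6:1. Station 3 captures the most (2).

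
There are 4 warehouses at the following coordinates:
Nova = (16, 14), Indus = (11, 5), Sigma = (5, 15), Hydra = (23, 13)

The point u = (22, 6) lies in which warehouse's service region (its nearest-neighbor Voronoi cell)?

Compare squared distances (the ordering matches that of the actual distances):
d²(u, Nova) = (22−16)² + (6−14)² = 36 + 64 = 100
d²(u, Indus) = (22−11)² + (6−5)² = 121 + 1 = 122
d²(u, Sigma) = (22−5)² + (6−15)² = 289 + 81 = 370
d²(u, Hydra) = (22−23)² + (6−13)² = 1 + 49 = 50
The smallest is to Hydra, so u lies in the Voronoi region of Hydra.

Hydra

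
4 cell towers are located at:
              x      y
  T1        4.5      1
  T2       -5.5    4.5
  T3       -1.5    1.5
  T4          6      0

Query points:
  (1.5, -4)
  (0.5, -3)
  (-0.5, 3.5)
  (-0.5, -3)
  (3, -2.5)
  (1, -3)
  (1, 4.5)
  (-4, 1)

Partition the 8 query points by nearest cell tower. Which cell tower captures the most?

T3

(1.5, -4) — d² to each: T1:34, T2:121.25, T3:39.25, T4:36.25 → nearest is T1
(0.5, -3) — d² to each: T1:32, T2:92.25, T3:24.25, T4:39.25 → nearest is T3
(-0.5, 3.5) — d² to each: T1:31.25, T2:26, T3:5, T4:54.5 → nearest is T3
(-0.5, -3) — d² to each: T1:41, T2:81.25, T3:21.25, T4:51.25 → nearest is T3
(3, -2.5) — d² to each: T1:14.5, T2:121.25, T3:36.25, T4:15.25 → nearest is T1
(1, -3) — d² to each: T1:28.25, T2:98.5, T3:26.5, T4:34 → nearest is T3
(1, 4.5) — d² to each: T1:24.5, T2:42.25, T3:15.25, T4:45.25 → nearest is T3
(-4, 1) — d² to each: T1:72.25, T2:14.5, T3:6.5, T4:101 → nearest is T3
Tally — T1:2, T3:6. T3 captures the most (6).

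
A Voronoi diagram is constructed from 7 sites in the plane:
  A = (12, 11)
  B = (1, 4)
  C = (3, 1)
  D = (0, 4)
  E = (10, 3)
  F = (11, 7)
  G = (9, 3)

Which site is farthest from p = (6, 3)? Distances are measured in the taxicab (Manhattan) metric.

A

d(p,A) = 6 + 8 = 14
d(p,B) = 5 + 1 = 6
d(p,C) = 3 + 2 = 5
d(p,D) = 6 + 1 = 7
d(p,E) = 4 + 0 = 4
d(p,F) = 5 + 4 = 9
d(p,G) = 3 + 0 = 3
The largest is to A.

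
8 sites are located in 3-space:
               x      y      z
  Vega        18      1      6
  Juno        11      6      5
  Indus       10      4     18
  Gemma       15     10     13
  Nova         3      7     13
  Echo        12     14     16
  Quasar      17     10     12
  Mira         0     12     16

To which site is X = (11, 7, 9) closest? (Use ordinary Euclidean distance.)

Juno

Compare squared distances (the ordering matches that of the actual distances):
d²(X, Vega) = 49 + 36 + 9 = 94
d²(X, Juno) = 0 + 1 + 16 = 17
d²(X, Indus) = 1 + 9 + 81 = 91
d²(X, Gemma) = 16 + 9 + 16 = 41
d²(X, Nova) = 64 + 0 + 16 = 80
d²(X, Echo) = 1 + 49 + 49 = 99
d²(X, Quasar) = 36 + 9 + 9 = 54
d²(X, Mira) = 121 + 25 + 49 = 195
The smallest is to Juno, so X lies in the Voronoi region of Juno.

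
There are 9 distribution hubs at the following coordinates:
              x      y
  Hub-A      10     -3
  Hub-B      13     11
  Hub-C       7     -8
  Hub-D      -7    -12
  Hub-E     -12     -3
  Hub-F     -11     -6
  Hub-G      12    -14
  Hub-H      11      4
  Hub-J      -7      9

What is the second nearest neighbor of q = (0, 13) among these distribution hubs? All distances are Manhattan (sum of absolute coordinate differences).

d(q, Hub-A) = |0−10| + |13−(-3)| = 10 + 16 = 26
d(q, Hub-B) = |0−13| + |13−11| = 13 + 2 = 15
d(q, Hub-C) = |0−7| + |13−(-8)| = 7 + 21 = 28
d(q, Hub-D) = |0−(-7)| + |13−(-12)| = 7 + 25 = 32
d(q, Hub-E) = |0−(-12)| + |13−(-3)| = 12 + 16 = 28
d(q, Hub-F) = |0−(-11)| + |13−(-6)| = 11 + 19 = 30
d(q, Hub-G) = |0−12| + |13−(-14)| = 12 + 27 = 39
d(q, Hub-H) = |0−11| + |13−4| = 11 + 9 = 20
d(q, Hub-J) = |0−(-7)| + |13−9| = 7 + 4 = 11
Sorted ascending: Hub-J, Hub-B, Hub-H, … — the second-nearest is Hub-B.

Hub-B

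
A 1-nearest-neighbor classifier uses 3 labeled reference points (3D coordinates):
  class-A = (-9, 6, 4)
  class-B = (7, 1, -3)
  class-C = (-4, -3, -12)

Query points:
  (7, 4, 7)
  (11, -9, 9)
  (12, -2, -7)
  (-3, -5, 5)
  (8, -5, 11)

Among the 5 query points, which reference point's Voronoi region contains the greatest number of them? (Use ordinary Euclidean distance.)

class-B

(7, 4, 7) — d² to each: class-A:269, class-B:109, class-C:531 → nearest is class-B
(11, -9, 9) — d² to each: class-A:650, class-B:260, class-C:702 → nearest is class-B
(12, -2, -7) — d² to each: class-A:626, class-B:50, class-C:282 → nearest is class-B
(-3, -5, 5) — d² to each: class-A:158, class-B:200, class-C:294 → nearest is class-A
(8, -5, 11) — d² to each: class-A:459, class-B:233, class-C:677 → nearest is class-B
Tally — class-A:1, class-B:4. class-B captures the most (4).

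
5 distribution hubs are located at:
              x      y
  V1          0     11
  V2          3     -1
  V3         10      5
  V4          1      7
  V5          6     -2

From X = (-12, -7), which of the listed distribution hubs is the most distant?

V3

Compare squared distances (the ordering matches that of the actual distances):
|XV1|² = (-12−0)² + (-7−11)² = 144 + 324 = 468
|XV2|² = (-12−3)² + (-7−(-1))² = 225 + 36 = 261
|XV3|² = (-12−10)² + (-7−5)² = 484 + 144 = 628
|XV4|² = (-12−1)² + (-7−7)² = 169 + 196 = 365
|XV5|² = (-12−6)² + (-7−(-2))² = 324 + 25 = 349
The largest is to V3.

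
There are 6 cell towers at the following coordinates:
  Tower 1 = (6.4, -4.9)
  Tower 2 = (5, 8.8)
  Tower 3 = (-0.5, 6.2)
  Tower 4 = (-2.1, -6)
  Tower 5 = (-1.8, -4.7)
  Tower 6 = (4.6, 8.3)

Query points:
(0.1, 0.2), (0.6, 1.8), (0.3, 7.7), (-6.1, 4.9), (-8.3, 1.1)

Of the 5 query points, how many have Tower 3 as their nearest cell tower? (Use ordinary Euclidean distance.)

3

(0.1, 0.2) — d² to each: Tower 1:65.7, Tower 2:97.97, Tower 3:36.36, Tower 4:43.28, Tower 5:27.62, Tower 6:85.86 → nearest is Tower 5
(0.6, 1.8) — d² to each: Tower 1:78.53, Tower 2:68.36, Tower 3:20.57, Tower 4:68.13, Tower 5:48.01, Tower 6:58.25 → nearest is Tower 3
(0.3, 7.7) — d² to each: Tower 1:195.97, Tower 2:23.3, Tower 3:2.89, Tower 4:193.45, Tower 5:158.17, Tower 6:18.85 → nearest is Tower 3
(-6.1, 4.9) — d² to each: Tower 1:252.29, Tower 2:138.42, Tower 3:33.05, Tower 4:134.81, Tower 5:110.65, Tower 6:126.05 → nearest is Tower 3
(-8.3, 1.1) — d² to each: Tower 1:252.09, Tower 2:236.18, Tower 3:86.85, Tower 4:88.85, Tower 5:75.89, Tower 6:218.25 → nearest is Tower 5
3 of the 5 points have Tower 3 as nearest.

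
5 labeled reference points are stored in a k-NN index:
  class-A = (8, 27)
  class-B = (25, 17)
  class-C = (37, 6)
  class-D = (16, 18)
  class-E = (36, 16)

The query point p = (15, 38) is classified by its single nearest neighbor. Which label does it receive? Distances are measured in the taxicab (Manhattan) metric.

d(p, class-A) = |15−8| + |38−27| = 7 + 11 = 18
d(p, class-B) = |15−25| + |38−17| = 10 + 21 = 31
d(p, class-C) = |15−37| + |38−6| = 22 + 32 = 54
d(p, class-D) = |15−16| + |38−18| = 1 + 20 = 21
d(p, class-E) = |15−36| + |38−16| = 21 + 22 = 43
class-A is nearest.

class-A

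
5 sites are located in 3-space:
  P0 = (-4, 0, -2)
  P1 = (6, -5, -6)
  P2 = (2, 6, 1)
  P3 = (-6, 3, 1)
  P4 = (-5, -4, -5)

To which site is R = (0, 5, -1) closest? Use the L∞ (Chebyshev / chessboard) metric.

d(R,P0) = max(4, 5, 1) = 5
d(R,P1) = max(6, 10, 5) = 10
d(R,P2) = max(2, 1, 2) = 2
d(R,P3) = max(6, 2, 2) = 6
d(R,P4) = max(5, 9, 4) = 9
P2 is nearest.

P2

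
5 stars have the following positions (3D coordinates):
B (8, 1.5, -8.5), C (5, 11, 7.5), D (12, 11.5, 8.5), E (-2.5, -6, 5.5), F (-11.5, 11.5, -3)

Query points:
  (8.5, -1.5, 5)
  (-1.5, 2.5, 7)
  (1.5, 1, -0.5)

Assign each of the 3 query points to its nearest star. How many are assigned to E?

3

(8.5, -1.5, 5) — d² to each: B:191.5, C:174.75, D:193.5, E:141.5, F:633 → nearest is E
(-1.5, 2.5, 7) — d² to each: B:331.5, C:114.75, D:265.5, E:75.5, F:281 → nearest is E
(1.5, 1, -0.5) — d² to each: B:106.5, C:176.25, D:301.5, E:101, F:285.5 → nearest is E
3 of the 3 points have E as nearest.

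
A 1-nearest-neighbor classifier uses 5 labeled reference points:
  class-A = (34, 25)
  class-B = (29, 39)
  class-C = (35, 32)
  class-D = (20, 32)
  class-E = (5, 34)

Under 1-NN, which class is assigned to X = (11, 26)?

class-E

Compare squared distances (the ordering matches that of the actual distances):
d²(X, class-A) = (11−34)² + (26−25)² = 529 + 1 = 530
d²(X, class-B) = (11−29)² + (26−39)² = 324 + 169 = 493
d²(X, class-C) = (11−35)² + (26−32)² = 576 + 36 = 612
d²(X, class-D) = (11−20)² + (26−32)² = 81 + 36 = 117
d²(X, class-E) = (11−5)² + (26−34)² = 36 + 64 = 100
Minimum is at class-E.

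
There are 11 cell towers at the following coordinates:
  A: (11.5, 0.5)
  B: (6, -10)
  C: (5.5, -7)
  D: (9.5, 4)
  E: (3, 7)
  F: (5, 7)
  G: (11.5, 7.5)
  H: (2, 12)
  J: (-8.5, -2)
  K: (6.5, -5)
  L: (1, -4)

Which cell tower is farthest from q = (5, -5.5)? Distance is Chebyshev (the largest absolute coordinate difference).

H

d(q,A) = max(6.5, 6) = 6.5
d(q,B) = max(1, 4.5) = 4.5
d(q,C) = max(0.5, 1.5) = 1.5
d(q,D) = max(4.5, 9.5) = 9.5
d(q,E) = max(2, 12.5) = 12.5
d(q,F) = max(0, 12.5) = 12.5
d(q,G) = max(6.5, 13) = 13
d(q,H) = max(3, 17.5) = 17.5
d(q,J) = max(13.5, 3.5) = 13.5
d(q,K) = max(1.5, 0.5) = 1.5
d(q,L) = max(4, 1.5) = 4
The largest is to H.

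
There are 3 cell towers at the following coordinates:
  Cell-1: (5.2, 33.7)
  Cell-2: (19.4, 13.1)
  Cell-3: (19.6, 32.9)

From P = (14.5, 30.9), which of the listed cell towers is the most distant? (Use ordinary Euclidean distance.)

Cell-2

Squared Euclidean distances:
d²(P, Cell-1) = (14.5−5.2)² + (30.9−33.7)² = 86.49 + 7.84 = 94.33
d²(P, Cell-2) = (14.5−19.4)² + (30.9−13.1)² = 24.01 + 316.84 = 340.85
d²(P, Cell-3) = (14.5−19.6)² + (30.9−32.9)² = 26.01 + 4 = 30.01
The largest is to Cell-2.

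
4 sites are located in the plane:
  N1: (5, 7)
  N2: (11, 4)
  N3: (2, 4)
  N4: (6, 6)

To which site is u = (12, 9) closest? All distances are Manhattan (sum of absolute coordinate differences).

N2

d(u,N1) = |12−5| + |9−7| = 7 + 2 = 9
d(u,N2) = |12−11| + |9−4| = 1 + 5 = 6
d(u,N3) = |12−2| + |9−4| = 10 + 5 = 15
d(u,N4) = |12−6| + |9−6| = 6 + 3 = 9
Minimum is at N2.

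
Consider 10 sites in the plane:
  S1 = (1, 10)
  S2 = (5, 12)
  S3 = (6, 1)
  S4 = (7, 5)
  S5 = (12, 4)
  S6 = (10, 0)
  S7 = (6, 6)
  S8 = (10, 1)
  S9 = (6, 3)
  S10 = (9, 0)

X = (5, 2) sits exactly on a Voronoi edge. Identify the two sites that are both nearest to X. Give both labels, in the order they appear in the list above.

Squared distances from X to each site:
|XS1|² = (5−1)² + (2−10)² = 16 + 64 = 80
|XS2|² = (5−5)² + (2−12)² = 0 + 100 = 100
|XS3|² = (5−6)² + (2−1)² = 1 + 1 = 2
|XS4|² = (5−7)² + (2−5)² = 4 + 9 = 13
|XS5|² = (5−12)² + (2−4)² = 49 + 4 = 53
|XS6|² = (5−10)² + (2−0)² = 25 + 4 = 29
|XS7|² = (5−6)² + (2−6)² = 1 + 16 = 17
|XS8|² = (5−10)² + (2−1)² = 25 + 1 = 26
|XS9|² = (5−6)² + (2−3)² = 1 + 1 = 2
d²(X, S10) = (5−9)² + (2−0)² = 16 + 4 = 20
X is equidistant from S3 and S9 (both at squared distance 2), and every other site is strictly farther — so X lies on the S3–S9 Voronoi edge.

S3 and S9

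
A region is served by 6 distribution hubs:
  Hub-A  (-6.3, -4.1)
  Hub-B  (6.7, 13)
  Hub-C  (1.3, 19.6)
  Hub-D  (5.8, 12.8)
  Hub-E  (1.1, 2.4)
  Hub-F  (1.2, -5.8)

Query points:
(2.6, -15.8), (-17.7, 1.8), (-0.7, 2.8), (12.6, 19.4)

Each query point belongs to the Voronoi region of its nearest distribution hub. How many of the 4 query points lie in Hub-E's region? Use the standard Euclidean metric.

(2.6, -15.8) — d² to each: Hub-A:216.1, Hub-B:846.25, Hub-C:1254.85, Hub-D:828.2, Hub-E:333.49, Hub-F:101.96 → nearest is Hub-F
(-17.7, 1.8) — d² to each: Hub-A:164.77, Hub-B:720.8, Hub-C:677.84, Hub-D:673.25, Hub-E:353.8, Hub-F:414.97 → nearest is Hub-A
(-0.7, 2.8) — d² to each: Hub-A:78.97, Hub-B:158.8, Hub-C:286.24, Hub-D:142.25, Hub-E:3.4, Hub-F:77.57 → nearest is Hub-E
(12.6, 19.4) — d² to each: Hub-A:909.46, Hub-B:75.77, Hub-C:127.73, Hub-D:89.8, Hub-E:421.25, Hub-F:765 → nearest is Hub-B
1 of the 4 points has Hub-E as nearest.

1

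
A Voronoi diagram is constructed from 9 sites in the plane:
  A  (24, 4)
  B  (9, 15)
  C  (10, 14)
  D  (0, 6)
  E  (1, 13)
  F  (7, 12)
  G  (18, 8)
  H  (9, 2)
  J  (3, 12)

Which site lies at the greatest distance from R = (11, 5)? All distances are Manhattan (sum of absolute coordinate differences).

E

d(R,A) = 13 + 1 = 14
d(R,B) = 2 + 10 = 12
d(R,C) = 1 + 9 = 10
d(R,D) = 11 + 1 = 12
d(R,E) = 10 + 8 = 18
d(R,F) = 4 + 7 = 11
d(R,G) = 7 + 3 = 10
d(R,H) = 2 + 3 = 5
d(R,J) = 8 + 7 = 15
The largest is to E.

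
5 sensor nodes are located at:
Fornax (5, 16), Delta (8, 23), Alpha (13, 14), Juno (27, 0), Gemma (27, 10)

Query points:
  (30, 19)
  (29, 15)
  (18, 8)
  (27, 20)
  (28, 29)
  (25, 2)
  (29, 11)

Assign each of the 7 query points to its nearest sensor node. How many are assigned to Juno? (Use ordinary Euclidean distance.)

1

(30, 19) — d² to each: Fornax:634, Delta:500, Alpha:314, Juno:370, Gemma:90 → nearest is Gemma
(29, 15) — d² to each: Fornax:577, Delta:505, Alpha:257, Juno:229, Gemma:29 → nearest is Gemma
(18, 8) — d² to each: Fornax:233, Delta:325, Alpha:61, Juno:145, Gemma:85 → nearest is Alpha
(27, 20) — d² to each: Fornax:500, Delta:370, Alpha:232, Juno:400, Gemma:100 → nearest is Gemma
(28, 29) — d² to each: Fornax:698, Delta:436, Alpha:450, Juno:842, Gemma:362 → nearest is Gemma
(25, 2) — d² to each: Fornax:596, Delta:730, Alpha:288, Juno:8, Gemma:68 → nearest is Juno
(29, 11) — d² to each: Fornax:601, Delta:585, Alpha:265, Juno:125, Gemma:5 → nearest is Gemma
1 of the 7 points has Juno as nearest.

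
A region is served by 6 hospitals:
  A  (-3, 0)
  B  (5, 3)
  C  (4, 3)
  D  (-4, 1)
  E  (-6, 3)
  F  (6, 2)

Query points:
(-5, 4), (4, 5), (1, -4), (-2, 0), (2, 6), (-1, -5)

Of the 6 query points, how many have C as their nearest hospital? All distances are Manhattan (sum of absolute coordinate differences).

(-5, 4) — d to each: A:6, B:11, C:10, D:4, E:2, F:13 → nearest is E
(4, 5) — d to each: A:12, B:3, C:2, D:12, E:12, F:5 → nearest is C
(1, -4) — d to each: A:8, B:11, C:10, D:10, E:14, F:11 → nearest is A
(-2, 0) — d to each: A:1, B:10, C:9, D:3, E:7, F:10 → nearest is A
(2, 6) — d to each: A:11, B:6, C:5, D:11, E:11, F:8 → nearest is C
(-1, -5) — d to each: A:7, B:14, C:13, D:9, E:13, F:14 → nearest is A
2 of the 6 points have C as nearest.

2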